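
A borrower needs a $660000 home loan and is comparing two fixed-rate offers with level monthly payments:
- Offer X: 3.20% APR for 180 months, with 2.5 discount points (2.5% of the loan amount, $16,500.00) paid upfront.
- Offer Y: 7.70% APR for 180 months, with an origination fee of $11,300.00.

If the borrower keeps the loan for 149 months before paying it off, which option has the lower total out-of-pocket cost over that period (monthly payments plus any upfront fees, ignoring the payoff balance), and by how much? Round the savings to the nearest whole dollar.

Offer X by $229,019

Offer X: at 3.20% the monthly rate is 0.0026667, so the payment is 660,000 × 0.0026667 / (1 − 1.0026667^−180) = $4,621.59.
Offer Y: at 7.70% the monthly rate is 0.0064167, so the payment is 660,000 × 0.0064167 / (1 − 1.0064167^−180) = $6,193.53.
Over 149 months: Offer X costs 149 × $4,621.59 + $16,500.00 = $705,116.91; Offer Y costs 149 × $6,193.53 + $11,300.00 = $934,135.97.
Offer X is cheaper by $934,135.97 − $705,116.91 = $229,019.06.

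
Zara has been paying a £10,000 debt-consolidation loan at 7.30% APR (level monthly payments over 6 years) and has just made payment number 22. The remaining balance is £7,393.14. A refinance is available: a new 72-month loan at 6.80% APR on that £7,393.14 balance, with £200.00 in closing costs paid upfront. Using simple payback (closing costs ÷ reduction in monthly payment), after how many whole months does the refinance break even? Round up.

5 months

Current payment = 10,000 × 7.3%/12 / (1 − (1+0.0060833)^−72) = £171.93.
Refinanced payment = 7,393.14 × 0.0056667 / (1 − (1+0.0056667)^−72) = £125.34.
Monthly savings = £171.93 − £125.34 = £46.59.
Break-even = £200.00 / £46.59 = 4.29 → 5 months.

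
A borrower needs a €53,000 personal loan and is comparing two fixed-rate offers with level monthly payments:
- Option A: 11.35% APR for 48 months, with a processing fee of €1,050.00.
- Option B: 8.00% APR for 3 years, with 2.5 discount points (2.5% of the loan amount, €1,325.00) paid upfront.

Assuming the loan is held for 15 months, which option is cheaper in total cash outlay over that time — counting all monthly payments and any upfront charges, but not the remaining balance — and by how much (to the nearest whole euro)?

Option A by €4,505

Option A: monthly rate = 11.35%/12 = 0.0094583; payment = 53,000 × 0.0094583 / (1 − (1+0.0094583)^−48) = €1,378.84.
Option B: at 8.00% the monthly rate is 0.0066667, so the payment is 53,000 × 0.0066667 / (1 − 1.0066667^−36) = €1,660.83.
Over 15 months: Option A costs 15 × €1,378.84 + €1,050.00 = €21,732.60; Option B costs 15 × €1,660.83 + €1,325.00 = €26,237.45.
Option A is cheaper by €26,237.45 − €21,732.60 = €4,504.85.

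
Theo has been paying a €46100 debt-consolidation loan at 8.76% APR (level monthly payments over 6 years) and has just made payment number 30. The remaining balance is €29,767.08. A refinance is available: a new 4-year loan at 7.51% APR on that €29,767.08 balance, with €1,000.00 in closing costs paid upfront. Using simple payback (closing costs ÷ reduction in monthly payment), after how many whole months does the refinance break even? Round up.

Current payment = 46,100 × 8.76%/12 / (1 − (1+0.0073000)^−72) = €825.50.
Refinanced payment = 29,767.08 × 0.0062583 / (1 − (1+0.0062583)^−48) = €719.87.
Monthly savings = €825.50 − €719.87 = €105.63.
Break-even = €1,000.00 / €105.63 = 9.47 → 10 months.

10 months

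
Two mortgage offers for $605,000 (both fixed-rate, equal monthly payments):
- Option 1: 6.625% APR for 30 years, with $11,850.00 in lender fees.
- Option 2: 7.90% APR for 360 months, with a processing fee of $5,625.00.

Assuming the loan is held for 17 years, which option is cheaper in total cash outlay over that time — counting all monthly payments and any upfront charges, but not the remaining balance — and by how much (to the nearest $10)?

Option 1: at 6.625% the monthly rate is 0.0055208, so the payment is 605,000 × 0.0055208 / (1 − 1.0055208^−360) = $3,873.88.
Option 2: monthly rate = 7.9%/12 = 0.0065833; payment = 605,000 × 0.0065833 / (1 − (1+0.0065833)^−360) = $4,397.17.
Over 204 months: Option 1 costs 204 × $3,873.88 + $11,850.00 = $802,121.52; Option 2 costs 204 × $4,397.17 + $5,625.00 = $902,647.68.
Option 1 is cheaper by $902,647.68 − $802,121.52 = $100,526.16.

Option 1 by $100,530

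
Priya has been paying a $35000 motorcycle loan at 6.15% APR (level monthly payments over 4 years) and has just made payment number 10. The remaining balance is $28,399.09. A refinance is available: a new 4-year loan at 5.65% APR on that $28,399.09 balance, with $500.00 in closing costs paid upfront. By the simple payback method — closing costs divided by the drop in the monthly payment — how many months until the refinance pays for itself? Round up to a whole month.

Current payment = 35,000 × 6.15%/12 / (1 − (1+0.0051250)^−48) = $824.39.
Refinanced payment = 28,399.09 × 0.0047083 / (1 − (1+0.0047083)^−48) = $662.41.
Monthly savings = $824.39 − $662.41 = $161.98.
Break-even = $500.00 / $161.98 = 3.09 → 4 months.

4 months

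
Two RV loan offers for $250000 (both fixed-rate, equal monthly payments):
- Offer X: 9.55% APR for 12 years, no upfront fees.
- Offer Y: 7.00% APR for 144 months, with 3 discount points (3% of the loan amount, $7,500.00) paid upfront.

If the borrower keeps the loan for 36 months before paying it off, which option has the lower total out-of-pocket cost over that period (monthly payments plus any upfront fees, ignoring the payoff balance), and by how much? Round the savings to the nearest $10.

Offer X: monthly rate = 9.55%/12 = 0.0079583; payment = 250,000 × 0.0079583 / (1 − (1+0.0079583)^−144) = $2,923.07.
Offer Y: at 7.00% the monthly rate is 0.0058333, so the payment is 250,000 × 0.0058333 / (1 − 1.0058333^−144) = $2,570.95.
Over 36 months: Offer X costs 36 × $2,923.07 = $105,230.52; Offer Y costs 36 × $2,570.95 + $7,500.00 = $100,054.20.
Offer Y is cheaper by $105,230.52 − $100,054.20 = $5,176.32.

Offer Y by $5,180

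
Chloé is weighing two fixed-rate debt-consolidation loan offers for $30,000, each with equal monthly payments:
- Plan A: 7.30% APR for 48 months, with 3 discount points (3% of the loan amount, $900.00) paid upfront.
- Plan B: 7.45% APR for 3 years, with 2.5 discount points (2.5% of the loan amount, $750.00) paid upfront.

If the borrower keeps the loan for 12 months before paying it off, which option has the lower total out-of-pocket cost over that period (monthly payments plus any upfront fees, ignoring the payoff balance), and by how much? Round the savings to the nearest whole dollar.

Plan A: at 7.30% the monthly rate is 0.0060833, so the payment is 30,000 × 0.0060833 / (1 − 1.0060833^−48) = $722.57.
Plan B: monthly rate = 7.45%/12 = 0.0062083; payment = 30,000 × 0.0062083 / (1 − (1+0.0062083)^−36) = $932.50.
Over 12 months: Plan A costs 12 × $722.57 + $900.00 = $9,570.84; Plan B costs 12 × $932.50 + $750.00 = $11,940.00.
Plan A is cheaper by $11,940.00 − $9,570.84 = $2,369.16.

Plan A by $2,369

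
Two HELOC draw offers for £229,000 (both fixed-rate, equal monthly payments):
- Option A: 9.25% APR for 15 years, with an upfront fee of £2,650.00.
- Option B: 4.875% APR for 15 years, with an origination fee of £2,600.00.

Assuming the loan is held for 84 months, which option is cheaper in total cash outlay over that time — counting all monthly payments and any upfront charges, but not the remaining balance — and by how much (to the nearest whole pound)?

Option A: monthly rate = 9.25%/12 = 0.0077083; payment = 229,000 × 0.0077083 / (1 − (1+0.0077083)^−180) = £2,356.85.
Option B: monthly rate = 4.875%/12 = 0.0040625; payment = 229,000 × 0.0040625 / (1 − (1+0.0040625)^−180) = £1,796.04.
Over 84 months: Option A costs 84 × £2,356.85 + £2,650.00 = £200,625.40; Option B costs 84 × £1,796.04 + £2,600.00 = £153,467.36.
Option B is cheaper by £200,625.40 − £153,467.36 = £47,158.04.

Option B by £47,158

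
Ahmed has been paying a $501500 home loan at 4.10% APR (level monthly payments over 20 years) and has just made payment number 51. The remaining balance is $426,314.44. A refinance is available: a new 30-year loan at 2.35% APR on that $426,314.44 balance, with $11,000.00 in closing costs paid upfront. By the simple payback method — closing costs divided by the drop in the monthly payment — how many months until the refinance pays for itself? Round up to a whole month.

Current payment = 501,500 × 4.1%/12 / (1 − (1+0.0034167)^−240) = $3,065.48.
Refinanced payment = 426,314.44 × 0.0019583 / (1 − (1+0.0019583)^−360) = $1,651.40.
Monthly savings = $3,065.48 − $1,651.40 = $1,414.08.
Break-even = $11,000.00 / $1,414.08 = 7.78 → 8 months.

8 months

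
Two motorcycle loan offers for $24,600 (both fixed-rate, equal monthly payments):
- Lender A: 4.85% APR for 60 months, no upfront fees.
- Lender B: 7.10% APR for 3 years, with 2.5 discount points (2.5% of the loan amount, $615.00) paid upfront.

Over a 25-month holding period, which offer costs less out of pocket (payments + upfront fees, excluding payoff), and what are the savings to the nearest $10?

Lender A by $8,070

Lender A: monthly rate = 4.85%/12 = 0.0040417; payment = 24,600 × 0.0040417 / (1 − (1+0.0040417)^−60) = $462.54.
Lender B: monthly rate = 7.1%/12 = 0.0059167; payment = 24,600 × 0.0059167 / (1 − (1+0.0059167)^−36) = $760.70.
Over 25 months: Lender A costs 25 × $462.54 = $11,563.50; Lender B costs 25 × $760.70 + $615.00 = $19,632.50.
Lender A is cheaper by $19,632.50 − $11,563.50 = $8,069.00.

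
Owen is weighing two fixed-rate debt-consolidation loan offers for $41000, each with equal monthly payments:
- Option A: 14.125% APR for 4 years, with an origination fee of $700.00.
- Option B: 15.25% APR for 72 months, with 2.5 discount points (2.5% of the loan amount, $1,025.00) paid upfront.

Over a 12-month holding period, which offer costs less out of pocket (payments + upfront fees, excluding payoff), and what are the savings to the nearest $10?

Option A: monthly rate = 14.125%/12 = 0.0117708; payment = 41,000 × 0.0117708 / (1 − (1+0.0117708)^−48) = $1,122.96.
Option B: monthly rate = 15.25%/12 = 0.0127083; payment = 41,000 × 0.0127083 / (1 − (1+0.0127083)^−72) = $872.52.
Over 12 months: Option A costs 12 × $1,122.96 + $700.00 = $14,175.52; Option B costs 12 × $872.52 + $1,025.00 = $11,495.24.
Option B is cheaper by $14,175.52 − $11,495.24 = $2,680.28.

Option B by $2,680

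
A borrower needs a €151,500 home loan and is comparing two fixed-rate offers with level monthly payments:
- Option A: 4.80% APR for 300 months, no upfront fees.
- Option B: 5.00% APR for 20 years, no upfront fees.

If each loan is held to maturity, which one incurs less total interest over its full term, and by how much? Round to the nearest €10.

Option A: monthly rate = 4.8%/12 = 0.0040000; payment = 151,500 × 0.0040000 / (1 − (1+0.0040000)^−300) = €868.09.
Total interest on Option A = 300 × €868.09 − €151,500 = €108,927.00.
Option B: monthly rate = 5%/12 = 0.0041667; payment = 151,500 × 0.0041667 / (1 − (1+0.0041667)^−240) = €999.83.
Total interest on Option B = 240 × €999.83 − €151,500 = €88,459.20.
Option B is lower by €20,467.80.

Option B by €20,470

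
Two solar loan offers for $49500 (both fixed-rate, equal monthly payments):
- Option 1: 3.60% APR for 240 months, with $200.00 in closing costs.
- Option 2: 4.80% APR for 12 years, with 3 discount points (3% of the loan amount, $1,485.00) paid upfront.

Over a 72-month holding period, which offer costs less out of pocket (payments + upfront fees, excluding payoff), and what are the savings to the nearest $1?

Option 1: monthly rate = 3.6%/12 = 0.0030000; payment = 49,500 × 0.0030000 / (1 − (1+0.0030000)^−240) = $289.63.
Option 2: at 4.80% the monthly rate is 0.0040000, so the payment is 49,500 × 0.0040000 / (1 − 1.0040000^−144) = $452.87.
Over 72 months: Option 1 costs 72 × $289.63 + $200.00 = $21,053.36; Option 2 costs 72 × $452.87 + $1,485.00 = $34,091.64.
Option 1 is cheaper by $34,091.64 − $21,053.36 = $13,038.28.

Option 1 by $13,038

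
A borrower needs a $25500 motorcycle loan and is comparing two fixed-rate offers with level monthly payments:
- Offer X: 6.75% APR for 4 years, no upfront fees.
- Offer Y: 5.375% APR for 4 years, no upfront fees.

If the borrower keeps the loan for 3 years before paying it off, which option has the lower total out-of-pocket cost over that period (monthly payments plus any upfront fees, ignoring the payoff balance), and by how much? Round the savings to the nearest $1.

Offer X: monthly rate = 6.75%/12 = 0.0056250; payment = 25,500 × 0.0056250 / (1 − (1+0.0056250)^−48) = $607.68.
Offer Y: monthly rate = 5.375%/12 = 0.0044792; payment = 25,500 × 0.0044792 / (1 − (1+0.0044792)^−48) = $591.59.
Over 36 months: Offer X costs 36 × $607.68 = $21,876.48; Offer Y costs 36 × $591.59 = $21,297.24.
Offer Y is cheaper by $21,876.48 − $21,297.24 = $579.24.

Offer Y by $579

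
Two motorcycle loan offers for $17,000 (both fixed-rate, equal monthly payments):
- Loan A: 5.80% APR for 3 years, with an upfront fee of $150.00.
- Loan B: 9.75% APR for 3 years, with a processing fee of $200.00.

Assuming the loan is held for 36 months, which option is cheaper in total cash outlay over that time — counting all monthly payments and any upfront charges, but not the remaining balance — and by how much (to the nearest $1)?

Loan A: monthly rate = 5.8%/12 = 0.0048333; payment = 17,000 × 0.0048333 / (1 − (1+0.0048333)^−36) = $515.63.
Loan B: at 9.75% the monthly rate is 0.0081250, so the payment is 17,000 × 0.0081250 / (1 − 1.0081250^−36) = $546.55.
Over 36 months: Loan A costs 36 × $515.63 + $150.00 = $18,712.68; Loan B costs 36 × $546.55 + $200.00 = $19,875.80.
Loan A is cheaper by $19,875.80 − $18,712.68 = $1,163.12.

Loan A by $1,163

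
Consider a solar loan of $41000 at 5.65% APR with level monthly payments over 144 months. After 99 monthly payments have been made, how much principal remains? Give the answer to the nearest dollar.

$15,892

With monthly rate i = 5.65%/12 = 0.0047083, the balance after k of n payments is P · [(1+i)^n − (1+i)^k] / [(1+i)^n − 1].
(1+0.0047083)^144 = 1.96680199 and (1+0.0047083)^99 = 1.59206370, so the balance is 41,000 × (1.96680199 − 1.59206370) / (1.96680199 − 1) = $15,891.85.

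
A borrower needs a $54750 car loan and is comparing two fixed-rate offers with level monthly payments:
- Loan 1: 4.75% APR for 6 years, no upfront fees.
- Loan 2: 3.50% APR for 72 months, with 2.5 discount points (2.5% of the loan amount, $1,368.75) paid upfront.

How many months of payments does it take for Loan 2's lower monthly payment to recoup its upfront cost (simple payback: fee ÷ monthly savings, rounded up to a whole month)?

Loan 1: at 4.75% the monthly rate is 0.0039583, so the payment is 54,750 × 0.0039583 / (1 − 1.0039583^−72) = $875.41.
Loan 2: at 3.50% the monthly rate is 0.0029167, so the payment is 54,750 × 0.0029167 / (1 − 1.0029167^−72) = $844.16.
Monthly savings = $875.41 − $844.16 = $31.25.
Break-even = $1,368.75 / $31.25 = 43.80 → 44 months.

44 months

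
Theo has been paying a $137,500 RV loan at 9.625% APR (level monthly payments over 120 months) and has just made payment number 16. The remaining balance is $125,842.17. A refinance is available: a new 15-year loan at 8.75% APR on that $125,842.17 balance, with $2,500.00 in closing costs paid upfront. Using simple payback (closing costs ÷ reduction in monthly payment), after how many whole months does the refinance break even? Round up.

5 months

Current payment = 137,500 × 9.625%/12 / (1 − (1+0.0080208)^−120) = $1,788.64.
Refinanced payment = 125,842.17 × 0.0072917 / (1 − (1+0.0072917)^−180) = $1,257.73.
Monthly savings = $1,788.64 − $1,257.73 = $530.91.
Break-even = $2,500.00 / $530.91 = 4.71 → 5 months.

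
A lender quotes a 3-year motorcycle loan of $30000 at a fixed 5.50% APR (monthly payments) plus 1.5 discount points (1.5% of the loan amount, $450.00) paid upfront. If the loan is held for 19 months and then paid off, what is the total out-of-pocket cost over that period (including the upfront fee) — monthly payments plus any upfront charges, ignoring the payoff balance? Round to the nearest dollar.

$17,662

At 5.50% the monthly rate is 0.0045833, so the payment is 30,000 × 0.0045833 / (1 − 1.0045833^−36) = $905.88.
Total outlay = 19 × $905.88 + $450.00 = $17,661.72.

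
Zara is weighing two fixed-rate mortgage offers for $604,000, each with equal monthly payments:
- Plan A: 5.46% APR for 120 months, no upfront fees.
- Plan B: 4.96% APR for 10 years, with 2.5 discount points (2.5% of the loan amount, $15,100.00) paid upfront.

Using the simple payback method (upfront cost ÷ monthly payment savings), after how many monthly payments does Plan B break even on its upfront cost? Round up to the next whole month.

Plan A: monthly rate = 5.46%/12 = 0.0045500; payment = 604,000 × 0.0045500 / (1 − (1+0.0045500)^−120) = $6,543.02.
Plan B: monthly rate = 4.96%/12 = 0.0041333; payment = 604,000 × 0.0041333 / (1 − (1+0.0041333)^−120) = $6,394.55.
Monthly savings = $6,543.02 − $6,394.55 = $148.47.
Break-even = $15,100.00 / $148.47 = 101.70 → 102 months.

102 months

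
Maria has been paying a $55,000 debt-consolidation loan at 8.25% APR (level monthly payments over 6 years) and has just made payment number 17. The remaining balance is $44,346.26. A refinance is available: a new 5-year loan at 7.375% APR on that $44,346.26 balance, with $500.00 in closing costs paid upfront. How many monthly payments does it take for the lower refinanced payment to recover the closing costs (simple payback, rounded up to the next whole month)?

Current payment = 55,000 × 8.25%/12 / (1 − (1+0.0068750)^−72) = $971.06.
Refinanced payment = 44,346.26 × 0.0061458 / (1 − (1+0.0061458)^−60) = $885.98.
Monthly savings = $971.06 − $885.98 = $85.08.
Break-even = $500.00 / $85.08 = 5.88 → 6 months.

6 months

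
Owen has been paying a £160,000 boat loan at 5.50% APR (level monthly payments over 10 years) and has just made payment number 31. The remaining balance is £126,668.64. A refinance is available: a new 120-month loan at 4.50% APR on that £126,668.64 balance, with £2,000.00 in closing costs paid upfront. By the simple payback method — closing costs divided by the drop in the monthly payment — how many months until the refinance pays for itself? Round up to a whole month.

Current payment = 160,000 × 5.5%/12 / (1 − (1+0.0045833)^−120) = £1,736.42.
Refinanced payment = 126,668.64 × 0.0037500 / (1 − (1+0.0037500)^−120) = £1,312.77.
Monthly savings = £1,736.42 − £1,312.77 = £423.65.
Break-even = £2,000.00 / £423.65 = 4.72 → 5 months.

5 months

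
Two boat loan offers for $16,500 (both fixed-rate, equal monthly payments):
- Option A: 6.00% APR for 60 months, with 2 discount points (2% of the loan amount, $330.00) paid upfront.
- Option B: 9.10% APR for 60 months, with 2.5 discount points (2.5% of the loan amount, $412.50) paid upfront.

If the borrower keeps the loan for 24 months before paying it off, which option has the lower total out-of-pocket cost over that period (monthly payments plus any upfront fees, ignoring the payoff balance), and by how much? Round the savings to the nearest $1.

Option A: monthly rate = 6%/12 = 0.0050000; payment = 16,500 × 0.0050000 / (1 − (1+0.0050000)^−60) = $318.99.
Option B: at 9.10% the monthly rate is 0.0075833, so the payment is 16,500 × 0.0075833 / (1 − 1.0075833^−60) = $343.31.
Over 24 months: Option A costs 24 × $318.99 + $330.00 = $7,985.76; Option B costs 24 × $343.31 + $412.50 = $8,651.94.
Option A is cheaper by $8,651.94 − $7,985.76 = $666.18.

Option A by $666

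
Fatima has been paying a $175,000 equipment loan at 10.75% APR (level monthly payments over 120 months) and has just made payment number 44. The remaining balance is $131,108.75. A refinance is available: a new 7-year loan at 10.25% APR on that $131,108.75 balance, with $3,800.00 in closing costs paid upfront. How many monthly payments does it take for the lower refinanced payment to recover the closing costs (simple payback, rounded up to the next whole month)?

Current payment = 175,000 × 10.75%/12 / (1 − (1+0.0089583)^−120) = $2,385.93.
Refinanced payment = 131,108.75 × 0.0085417 / (1 − (1+0.0085417)^−84) = $2,193.53.
Monthly savings = $2,385.93 − $2,193.53 = $192.40.
Break-even = $3,800.00 / $192.40 = 19.75 → 20 months.

20 months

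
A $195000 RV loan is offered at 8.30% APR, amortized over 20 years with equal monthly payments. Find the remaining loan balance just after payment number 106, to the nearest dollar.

With monthly rate i = 8.3%/12 = 0.0069167, the balance after k of n payments is P · [(1+i)^n − (1+i)^k] / [(1+i)^n − 1].
(1+0.0069167)^240 = 5.22934223 and (1+0.0069167)^106 = 2.07641482, so the balance is 195,000 × (5.22934223 − 2.07641482) / (5.22934223 − 1) = $145,370.32.

$145,370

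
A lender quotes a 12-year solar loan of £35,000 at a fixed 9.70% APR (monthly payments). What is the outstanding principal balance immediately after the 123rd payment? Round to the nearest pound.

£7,933

With monthly rate i = 9.7%/12 = 0.0080833, the balance after k of n payments is P · [(1+i)^n − (1+i)^k] / [(1+i)^n − 1].
(1+0.0080833)^144 = 3.18776709 and (1+0.0080833)^123 = 2.69191570, so the balance is 35,000 × (3.18776709 − 2.69191570) / (3.18776709 − 1) = £7,932.65.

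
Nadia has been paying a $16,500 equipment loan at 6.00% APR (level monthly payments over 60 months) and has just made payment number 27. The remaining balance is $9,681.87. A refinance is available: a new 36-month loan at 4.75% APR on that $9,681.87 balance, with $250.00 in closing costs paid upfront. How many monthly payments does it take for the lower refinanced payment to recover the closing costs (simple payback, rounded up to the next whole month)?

9 months

Current payment = 16,500 × 6%/12 / (1 − (1+0.0050000)^−60) = $318.99.
Refinanced payment = 9,681.87 × 0.0039583 / (1 − (1+0.0039583)^−36) = $289.09.
Monthly savings = $318.99 − $289.09 = $29.90.
Break-even = $250.00 / $29.90 = 8.36 → 9 months.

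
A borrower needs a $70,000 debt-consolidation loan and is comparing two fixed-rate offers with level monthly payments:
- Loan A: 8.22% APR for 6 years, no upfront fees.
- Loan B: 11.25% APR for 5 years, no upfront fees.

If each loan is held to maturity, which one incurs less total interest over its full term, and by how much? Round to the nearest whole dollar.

Loan A by $2,933

Loan A: monthly rate = 8.22%/12 = 0.0068500; payment = 70,000 × 0.0068500 / (1 − (1+0.0068500)^−72) = $1,234.86.
Total interest on Loan A = 72 × $1,234.86 − $70,000 = $18,909.92.
Loan B: at 11.25% the monthly rate is 0.0093750, so the payment is 70,000 × 0.0093750 / (1 − 1.0093750^−60) = $1,530.71.
Total interest on Loan B = 60 × $1,530.71 − $70,000 = $21,842.60.
Loan A is lower by $2,932.68.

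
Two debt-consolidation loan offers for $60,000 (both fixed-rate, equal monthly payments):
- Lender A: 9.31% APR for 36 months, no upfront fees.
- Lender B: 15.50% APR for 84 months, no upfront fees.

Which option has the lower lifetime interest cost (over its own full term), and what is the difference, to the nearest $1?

Lender A by $29,675

Lender A: at 9.31% the monthly rate is 0.0077583, so the payment is 60,000 × 0.0077583 / (1 − 1.0077583^−36) = $1,916.65.
Total interest on Lender A = 36 × $1,916.65 − $60,000 = $8,999.40.
Lender B: monthly rate = 15.5%/12 = 0.0129167; payment = 60,000 × 0.0129167 / (1 − (1+0.0129167)^−84) = $1,174.70.
Total interest on Lender B = 84 × $1,174.70 − $60,000 = $38,674.80.
Lender A is lower by $29,675.40.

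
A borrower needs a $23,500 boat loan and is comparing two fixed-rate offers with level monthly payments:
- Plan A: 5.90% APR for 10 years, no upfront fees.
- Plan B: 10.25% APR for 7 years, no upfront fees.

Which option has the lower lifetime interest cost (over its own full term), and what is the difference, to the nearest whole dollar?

Plan A: monthly rate = 5.9%/12 = 0.0049167; payment = 23,500 × 0.0049167 / (1 − (1+0.0049167)^−120) = $259.72.
Total interest on Plan A = 120 × $259.72 − $23,500 = $7,666.40.
Plan B: at 10.25% the monthly rate is 0.0085417, so the payment is 23,500 × 0.0085417 / (1 − 1.0085417^−84) = $393.17.
Total interest on Plan B = 84 × $393.17 − $23,500 = $9,526.28.
Plan A is lower by $1,859.88.

Plan A by $1,860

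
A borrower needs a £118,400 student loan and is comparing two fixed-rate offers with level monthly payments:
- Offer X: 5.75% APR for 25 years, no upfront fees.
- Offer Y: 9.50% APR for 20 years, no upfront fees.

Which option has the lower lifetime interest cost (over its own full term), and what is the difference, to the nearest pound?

Offer X: at 5.75% the monthly rate is 0.0047917, so the payment is 118,400 × 0.0047917 / (1 − 1.0047917^−300) = £744.86.
Total interest on Offer X = 300 × £744.86 − £118,400 = £105,058.00.
Offer Y: at 9.50% the monthly rate is 0.0079167, so the payment is 118,400 × 0.0079167 / (1 − 1.0079167^−240) = £1,103.64.
Total interest on Offer Y = 240 × £1,103.64 − £118,400 = £146,473.60.
Offer X is lower by £41,415.60.

Offer X by £41,416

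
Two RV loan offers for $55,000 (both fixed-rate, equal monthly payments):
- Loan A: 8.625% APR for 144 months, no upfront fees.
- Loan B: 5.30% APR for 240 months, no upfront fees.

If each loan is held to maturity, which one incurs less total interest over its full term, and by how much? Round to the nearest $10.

Loan A by $850

Loan A: at 8.625% the monthly rate is 0.0071875, so the payment is 55,000 × 0.0071875 / (1 − 1.0071875^−144) = $614.36.
Total interest on Loan A = 144 × $614.36 − $55,000 = $33,467.84.
Loan B: at 5.30% the monthly rate is 0.0044167, so the payment is 55,000 × 0.0044167 / (1 − 1.0044167^−240) = $372.15.
Total interest on Loan B = 240 × $372.15 − $55,000 = $34,316.00.
Loan A is lower by $848.16.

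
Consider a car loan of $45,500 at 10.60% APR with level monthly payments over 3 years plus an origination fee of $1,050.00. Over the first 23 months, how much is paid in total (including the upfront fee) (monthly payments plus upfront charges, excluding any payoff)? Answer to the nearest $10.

Monthly rate = 10.6%/12 = 0.0088333; payment = 45,500 × 0.0088333 / (1 − (1+0.0088333)^−36) = $1,481.01.
Total outlay = 23 × $1,481.01 + $1,050.00 = $35,113.23.

$35,110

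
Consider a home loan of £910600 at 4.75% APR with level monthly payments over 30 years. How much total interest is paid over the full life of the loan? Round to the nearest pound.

£799,443

Monthly rate = 4.75%/12 = 0.0039583; payment = 910,600 × 0.0039583 / (1 − (1+0.0039583)^−360) = £4,750.12.
Total paid = 360 × £4,750.12 = £1,710,043.20; interest = £1,710,043.20 − £910,600 = £799,443.20.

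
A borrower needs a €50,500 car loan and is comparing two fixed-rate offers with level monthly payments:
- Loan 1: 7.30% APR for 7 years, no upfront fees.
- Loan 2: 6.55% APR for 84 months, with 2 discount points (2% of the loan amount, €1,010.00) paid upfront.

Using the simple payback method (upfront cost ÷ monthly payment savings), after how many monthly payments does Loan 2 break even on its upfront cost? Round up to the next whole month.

55 months

Loan 1: at 7.30% the monthly rate is 0.0060833, so the payment is 50,500 × 0.0060833 / (1 − 1.0060833^−84) = €769.61.
Loan 2: at 6.55% the monthly rate is 0.0054583, so the payment is 50,500 × 0.0054583 / (1 − 1.0054583^−84) = €751.12.
Monthly savings = €769.61 − €751.12 = €18.49.
Break-even = €1,010.00 / €18.49 = 54.62 → 55 months.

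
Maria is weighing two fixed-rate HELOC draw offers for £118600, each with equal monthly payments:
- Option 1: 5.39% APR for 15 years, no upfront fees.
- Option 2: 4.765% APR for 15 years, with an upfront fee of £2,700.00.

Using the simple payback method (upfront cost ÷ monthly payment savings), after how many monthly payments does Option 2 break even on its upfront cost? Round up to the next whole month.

70 months

Option 1: monthly rate = 5.39%/12 = 0.0044917; payment = 118,600 × 0.0044917 / (1 − (1+0.0044917)^−180) = £962.15.
Option 2: monthly rate = 4.765%/12 = 0.0039708; payment = 118,600 × 0.0039708 / (1 − (1+0.0039708)^−180) = £923.43.
Monthly savings = £962.15 − £923.43 = £38.72.
Break-even = £2,700.00 / £38.72 = 69.73 → 70 months.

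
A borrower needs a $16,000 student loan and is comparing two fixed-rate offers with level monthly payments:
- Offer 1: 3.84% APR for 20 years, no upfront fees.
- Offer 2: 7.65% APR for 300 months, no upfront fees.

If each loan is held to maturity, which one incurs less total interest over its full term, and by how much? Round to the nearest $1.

Offer 1: monthly rate = 3.84%/12 = 0.0032000; payment = 16,000 × 0.0032000 / (1 − (1+0.0032000)^−240) = $95.61.
Total interest on Offer 1 = 240 × $95.61 − $16,000 = $6,946.40.
Offer 2: at 7.65% the monthly rate is 0.0063750, so the payment is 16,000 × 0.0063750 / (1 − 1.0063750^−300) = $119.80.
Total interest on Offer 2 = 300 × $119.80 − $16,000 = $19,940.00.
Offer 1 is lower by $12,993.60.

Offer 1 by $12,994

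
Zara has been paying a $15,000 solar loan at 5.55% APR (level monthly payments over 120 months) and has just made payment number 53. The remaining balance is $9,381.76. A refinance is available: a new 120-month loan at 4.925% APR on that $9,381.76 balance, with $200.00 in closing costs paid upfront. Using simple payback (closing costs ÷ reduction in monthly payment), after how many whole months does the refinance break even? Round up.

Current payment = 15,000 × 5.55%/12 / (1 − (1+0.0046250)^−120) = $163.16.
Refinanced payment = 9,381.76 × 0.0041042 / (1 − (1+0.0041042)^−120) = $99.16.
Monthly savings = $163.16 − $99.16 = $64.00.
Break-even = $200.00 / $64.00 = 3.12 → 4 months.

4 months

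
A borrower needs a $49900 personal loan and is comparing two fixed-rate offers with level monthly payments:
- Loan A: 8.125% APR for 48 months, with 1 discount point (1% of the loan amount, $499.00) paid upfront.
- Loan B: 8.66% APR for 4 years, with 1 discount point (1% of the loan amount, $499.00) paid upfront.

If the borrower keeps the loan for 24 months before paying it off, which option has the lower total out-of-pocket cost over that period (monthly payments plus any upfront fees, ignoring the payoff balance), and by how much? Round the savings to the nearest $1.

Loan A: at 8.125% the monthly rate is 0.0067708, so the payment is 49,900 × 0.0067708 / (1 − 1.0067708^−48) = $1,221.13.
Loan B: at 8.66% the monthly rate is 0.0072167, so the payment is 49,900 × 0.0072167 / (1 − 1.0072167^−48) = $1,233.72.
Over 24 months: Loan A costs 24 × $1,221.13 + $499.00 = $29,806.12; Loan B costs 24 × $1,233.72 + $499.00 = $30,108.28.
Loan A is cheaper by $30,108.28 − $29,806.12 = $302.16.

Loan A by $302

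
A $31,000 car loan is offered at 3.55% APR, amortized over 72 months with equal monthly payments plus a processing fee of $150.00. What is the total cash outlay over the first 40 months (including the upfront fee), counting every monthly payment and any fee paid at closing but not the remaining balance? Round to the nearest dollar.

$19,297

At 3.55% the monthly rate is 0.0029583, so the payment is 31,000 × 0.0029583 / (1 − 1.0029583^−72) = $478.67.
Total outlay = 40 × $478.67 + $150.00 = $19,296.80.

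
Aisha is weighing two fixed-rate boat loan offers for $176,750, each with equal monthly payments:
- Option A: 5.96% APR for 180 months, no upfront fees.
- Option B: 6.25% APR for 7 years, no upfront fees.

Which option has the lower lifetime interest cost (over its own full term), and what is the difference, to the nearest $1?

Option B by $49,109

Option A: monthly rate = 5.96%/12 = 0.0049667; payment = 176,750 × 0.0049667 / (1 − (1+0.0049667)^−180) = $1,487.70.
Total interest on Option A = 180 × $1,487.70 − $176,750 = $91,036.00.
Option B: monthly rate = 6.25%/12 = 0.0052083; payment = 176,750 × 0.0052083 / (1 − (1+0.0052083)^−84) = $2,603.30.
Total interest on Option B = 84 × $2,603.30 − $176,750 = $41,927.20.
Option B is lower by $49,108.80.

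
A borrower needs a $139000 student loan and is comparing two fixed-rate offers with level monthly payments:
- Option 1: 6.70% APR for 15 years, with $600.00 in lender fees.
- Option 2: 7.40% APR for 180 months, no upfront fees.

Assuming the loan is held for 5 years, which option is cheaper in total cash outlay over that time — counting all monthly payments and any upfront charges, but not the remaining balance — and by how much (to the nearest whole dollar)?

Option 1: monthly rate = 6.7%/12 = 0.0055833; payment = 139,000 × 0.0055833 / (1 − (1+0.0055833)^−180) = $1,226.17.
Option 2: monthly rate = 7.4%/12 = 0.0061667; payment = 139,000 × 0.0061667 / (1 − (1+0.0061667)^−180) = $1,280.66.
Over 60 months: Option 1 costs 60 × $1,226.17 + $600.00 = $74,170.20; Option 2 costs 60 × $1,280.66 = $76,839.60.
Option 1 is cheaper by $76,839.60 − $74,170.20 = $2,669.40.

Option 1 by $2,669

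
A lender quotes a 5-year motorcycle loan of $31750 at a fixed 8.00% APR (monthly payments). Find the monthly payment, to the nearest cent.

Monthly rate = 8%/12 = 0.0066667; payment = 31,750 × 0.0066667 / (1 − (1+0.0066667)^−60) = $643.78.

$643.78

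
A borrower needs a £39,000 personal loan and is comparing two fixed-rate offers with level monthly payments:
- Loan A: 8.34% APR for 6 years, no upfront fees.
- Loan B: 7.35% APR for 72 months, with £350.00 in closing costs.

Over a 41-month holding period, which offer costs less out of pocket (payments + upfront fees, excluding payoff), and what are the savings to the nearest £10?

Loan A: at 8.34% the monthly rate is 0.0069500, so the payment is 39,000 × 0.0069500 / (1 − 1.0069500^−72) = £690.29.
Loan B: monthly rate = 7.35%/12 = 0.0061250; payment = 39,000 × 0.0061250 / (1 − (1+0.0061250)^−72) = £671.49.
Over 41 months: Loan A costs 41 × £690.29 = £28,301.89; Loan B costs 41 × £671.49 + £350.00 = £27,881.09.
Loan B is cheaper by £28,301.89 − £27,881.09 = £420.80.

Loan B by £420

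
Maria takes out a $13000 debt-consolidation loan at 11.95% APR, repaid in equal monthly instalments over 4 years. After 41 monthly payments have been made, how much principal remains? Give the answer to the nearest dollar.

With monthly rate i = 11.95%/12 = 0.0099583, the balance after k of n payments is P · [(1+i)^n − (1+i)^k] / [(1+i)^n − 1].
(1+0.0099583)^48 = 1.60903664 and (1+0.0099583)^41 = 1.50121099, so the balance is 13,000 × (1.60903664 − 1.50121099) / (1.60903664 − 1) = $2,301.56.

$2,302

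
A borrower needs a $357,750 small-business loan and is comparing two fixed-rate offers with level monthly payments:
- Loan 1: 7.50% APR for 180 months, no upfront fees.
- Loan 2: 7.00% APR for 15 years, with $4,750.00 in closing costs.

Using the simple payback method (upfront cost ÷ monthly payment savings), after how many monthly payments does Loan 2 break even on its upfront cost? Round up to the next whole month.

Loan 1: at 7.50% the monthly rate is 0.0062500, so the payment is 357,750 × 0.0062500 / (1 − 1.0062500^−180) = $3,316.39.
Loan 2: monthly rate = 7%/12 = 0.0058333; payment = 357,750 × 0.0058333 / (1 − (1+0.0058333)^−180) = $3,215.56.
Monthly savings = $3,316.39 − $3,215.56 = $100.83.
Break-even = $4,750.00 / $100.83 = 47.11 → 48 months.

48 months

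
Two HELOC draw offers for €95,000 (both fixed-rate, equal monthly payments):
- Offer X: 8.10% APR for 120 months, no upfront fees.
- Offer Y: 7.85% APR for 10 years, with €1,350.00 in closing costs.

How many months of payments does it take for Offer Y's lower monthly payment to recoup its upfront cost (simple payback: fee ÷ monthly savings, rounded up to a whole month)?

108 months

Offer X: at 8.10% the monthly rate is 0.0067500, so the payment is 95,000 × 0.0067500 / (1 − 1.0067500^−120) = €1,157.64.
Offer Y: monthly rate = 7.85%/12 = 0.0065417; payment = 95,000 × 0.0065417 / (1 − (1+0.0065417)^−120) = €1,145.10.
Monthly savings = €1,157.64 − €1,145.10 = €12.54.
Break-even = €1,350.00 / €12.54 = 107.66 → 108 months.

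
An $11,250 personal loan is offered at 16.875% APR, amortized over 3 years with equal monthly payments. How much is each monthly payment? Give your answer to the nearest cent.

Monthly rate = 16.875%/12 = 0.0140625; payment = 11,250 × 0.0140625 / (1 − (1+0.0140625)^−36) = $400.39.

$400.39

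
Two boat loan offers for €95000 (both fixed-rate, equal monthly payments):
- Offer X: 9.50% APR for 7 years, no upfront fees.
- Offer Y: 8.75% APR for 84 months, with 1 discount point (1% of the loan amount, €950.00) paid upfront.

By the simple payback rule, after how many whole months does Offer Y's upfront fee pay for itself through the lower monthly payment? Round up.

27 months

Offer X: at 9.50% the monthly rate is 0.0079167, so the payment is 95,000 × 0.0079167 / (1 − 1.0079167^−84) = €1,552.68.
Offer Y: at 8.75% the monthly rate is 0.0072917, so the payment is 95,000 × 0.0072917 / (1 − 1.0072917^−84) = €1,516.44.
Monthly savings = €1,552.68 − €1,516.44 = €36.24.
Break-even = €950.00 / €36.24 = 26.21 → 27 months.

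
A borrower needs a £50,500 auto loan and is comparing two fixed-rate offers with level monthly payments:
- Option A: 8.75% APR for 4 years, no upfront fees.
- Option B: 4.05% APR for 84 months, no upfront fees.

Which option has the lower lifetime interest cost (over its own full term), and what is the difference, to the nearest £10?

Option A: at 8.75% the monthly rate is 0.0072917, so the payment is 50,500 × 0.0072917 / (1 − 1.0072917^−48) = £1,250.71.
Total interest on Option A = 48 × £1,250.71 − £50,500 = £9,534.08.
Option B: at 4.05% the monthly rate is 0.0033750, so the payment is 50,500 × 0.0033750 / (1 − 1.0033750^−84) = £691.44.
Total interest on Option B = 84 × £691.44 − £50,500 = £7,580.96.
Option B is lower by £1,953.12.

Option B by £1,950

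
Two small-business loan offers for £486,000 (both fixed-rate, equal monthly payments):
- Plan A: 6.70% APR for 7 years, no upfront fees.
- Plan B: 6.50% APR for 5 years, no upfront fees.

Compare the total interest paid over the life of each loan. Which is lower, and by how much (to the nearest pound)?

Plan A: monthly rate = 6.7%/12 = 0.0055833; payment = 486,000 × 0.0055833 / (1 − (1+0.0055833)^−84) = £7,263.98.
Total interest on Plan A = 84 × £7,263.98 − £486,000 = £124,174.32.
Plan B: at 6.50% the monthly rate is 0.0054167, so the payment is 486,000 × 0.0054167 / (1 − 1.0054167^−60) = £9,509.15.
Total interest on Plan B = 60 × £9,509.15 − £486,000 = £84,549.00.
Plan B is lower by £39,625.32.

Plan B by £39,625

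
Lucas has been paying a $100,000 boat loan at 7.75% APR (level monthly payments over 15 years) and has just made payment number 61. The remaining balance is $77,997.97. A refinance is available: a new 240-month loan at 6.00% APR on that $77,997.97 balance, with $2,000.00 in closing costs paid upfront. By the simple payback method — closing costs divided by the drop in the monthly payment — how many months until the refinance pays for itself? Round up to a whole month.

6 months

Current payment = 100,000 × 7.75%/12 / (1 − (1+0.0064583)^−180) = $941.28.
Refinanced payment = 77,997.97 × 0.0050000 / (1 − (1+0.0050000)^−240) = $558.80.
Monthly savings = $941.28 − $558.80 = $382.48.
Break-even = $2,000.00 / $382.48 = 5.23 → 6 months.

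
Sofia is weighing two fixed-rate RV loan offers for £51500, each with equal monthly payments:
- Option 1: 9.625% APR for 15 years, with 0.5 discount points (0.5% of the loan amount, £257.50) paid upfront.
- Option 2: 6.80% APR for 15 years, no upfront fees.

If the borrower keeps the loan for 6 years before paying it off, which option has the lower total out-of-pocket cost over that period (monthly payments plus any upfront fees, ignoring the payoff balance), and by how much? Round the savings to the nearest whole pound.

Option 2 by £6,342

Option 1: at 9.625% the monthly rate is 0.0080208, so the payment is 51,500 × 0.0080208 / (1 − 1.0080208^−180) = £541.67.
Option 2: at 6.80% the monthly rate is 0.0056667, so the payment is 51,500 × 0.0056667 / (1 − 1.0056667^−180) = £457.16.
Over 72 months: Option 1 costs 72 × £541.67 + £257.50 = £39,257.74; Option 2 costs 72 × £457.16 = £32,915.52.
Option 2 is cheaper by £39,257.74 − £32,915.52 = £6,342.22.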